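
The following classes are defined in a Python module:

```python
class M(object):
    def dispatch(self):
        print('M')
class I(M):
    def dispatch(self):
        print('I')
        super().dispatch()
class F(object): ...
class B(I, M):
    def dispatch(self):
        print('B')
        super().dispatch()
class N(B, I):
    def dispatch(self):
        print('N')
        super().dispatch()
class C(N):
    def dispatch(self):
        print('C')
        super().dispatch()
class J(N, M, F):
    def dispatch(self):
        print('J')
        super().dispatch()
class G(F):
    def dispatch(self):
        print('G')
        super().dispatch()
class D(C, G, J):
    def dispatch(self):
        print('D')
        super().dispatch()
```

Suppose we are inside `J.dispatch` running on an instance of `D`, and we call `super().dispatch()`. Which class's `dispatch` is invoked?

N

L[D] = D + merge(L[C], L[G], L[J], [C G J])
  take C:  [C N B I M object] + [G F object] + [J N B I M F object] + [C G J]
  take G:  [N B I M object] + [G F object] + [J N B I M F object] + [G J]
  take J:  [N B I M object] + [F object] + [J N B I M F object] + [J]
  take N:  [N B I M object] + [F object] + [N B I M F object]
  take B:  [B I M object] + [F object] + [B I M F object]
  take I:  [I M object] + [F object] + [I M F object]
  take M:  [M object] + [F object] + [M F object]
  take F:  [object] + [F object] + [F object]
  take object:  [object] + [object] + [object]
MRO: D C G J N B I M F object
super() in J.dispatch on a D instance goes to the class after J in D's MRO: N.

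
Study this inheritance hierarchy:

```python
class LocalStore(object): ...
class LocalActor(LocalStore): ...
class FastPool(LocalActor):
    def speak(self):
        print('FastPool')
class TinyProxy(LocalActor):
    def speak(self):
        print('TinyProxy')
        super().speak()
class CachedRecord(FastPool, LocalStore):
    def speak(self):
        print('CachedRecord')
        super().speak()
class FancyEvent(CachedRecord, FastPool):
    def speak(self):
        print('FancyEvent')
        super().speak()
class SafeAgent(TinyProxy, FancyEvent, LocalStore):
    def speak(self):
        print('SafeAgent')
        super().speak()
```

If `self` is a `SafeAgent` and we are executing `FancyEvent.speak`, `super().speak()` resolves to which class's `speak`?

CachedRecord

L[SafeAgent] = SafeAgent + merge(L[TinyProxy], L[FancyEvent], L[LocalStore], [TinyProxy FancyEvent LocalStore])
  take TinyProxy:  [TinyProxy LocalActor LocalStore object] + [FancyEvent CachedRecord FastPool LocalActor LocalStore object] + [LocalStore object] + [TinyProxy FancyEvent LocalStore]
  take FancyEvent:  [LocalActor LocalStore object] + [FancyEvent CachedRecord FastPool LocalActor LocalStore object] + [LocalStore object] + [FancyEvent LocalStore]
  take CachedRecord:  [LocalActor LocalStore object] + [CachedRecord FastPool LocalActor LocalStore object] + [LocalStore object] + [LocalStore]
  take FastPool:  [LocalActor LocalStore object] + [FastPool LocalActor LocalStore object] + [LocalStore object] + [LocalStore]
  take LocalActor:  [LocalActor LocalStore object] + [LocalActor LocalStore object] + [LocalStore object] + [LocalStore]
  take LocalStore:  [LocalStore object] + [LocalStore object] + [LocalStore object] + [LocalStore]
  take object:  [object] + [object] + [object]
MRO: SafeAgent TinyProxy FancyEvent CachedRecord FastPool LocalActor LocalStore object
super() in FancyEvent.speak on a SafeAgent instance goes to the class after FancyEvent in SafeAgent's MRO: CachedRecord.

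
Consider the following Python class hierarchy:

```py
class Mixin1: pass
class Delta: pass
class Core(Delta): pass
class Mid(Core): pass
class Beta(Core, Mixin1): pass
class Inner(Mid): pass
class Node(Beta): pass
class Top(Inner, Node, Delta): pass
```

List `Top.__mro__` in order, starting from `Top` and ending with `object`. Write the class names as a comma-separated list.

L[Top] = Top + merge(L[Inner], L[Node], L[Delta], [Inner Node Delta])
  take Inner:  [Inner Mid Core Delta object] + [Node Beta Core Delta Mixin1 object] + [Delta object] + [Inner Node Delta]
  take Mid:  [Mid Core Delta object] + [Node Beta Core Delta Mixin1 object] + [Delta object] + [Node Delta]
  take Node:  [Core Delta object] + [Node Beta Core Delta Mixin1 object] + [Delta object] + [Node Delta]
  take Beta:  [Core Delta object] + [Beta Core Delta Mixin1 object] + [Delta object] + [Delta]
  take Core:  [Core Delta object] + [Core Delta Mixin1 object] + [Delta object] + [Delta]
  take Delta:  [Delta object] + [Delta Mixin1 object] + [Delta object] + [Delta]
  take Mixin1:  [object] + [Mixin1 object] + [object]
  take object:  [object] + [object] + [object]

Top, Inner, Mid, Node, Beta, Core, Delta, Mixin1, object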